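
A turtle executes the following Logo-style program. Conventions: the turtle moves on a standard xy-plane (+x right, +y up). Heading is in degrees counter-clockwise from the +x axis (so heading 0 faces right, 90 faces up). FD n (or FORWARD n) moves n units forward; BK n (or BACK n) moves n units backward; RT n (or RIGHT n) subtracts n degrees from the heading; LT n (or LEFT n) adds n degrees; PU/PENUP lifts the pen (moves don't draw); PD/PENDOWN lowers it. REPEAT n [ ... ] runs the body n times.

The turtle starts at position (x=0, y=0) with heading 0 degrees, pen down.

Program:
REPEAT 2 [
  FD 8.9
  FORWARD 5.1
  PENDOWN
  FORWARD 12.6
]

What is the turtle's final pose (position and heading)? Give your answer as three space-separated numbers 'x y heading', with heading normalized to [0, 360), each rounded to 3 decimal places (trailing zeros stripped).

Executing turtle program step by step:
Start: pos=(0,0), heading=0, pen down
REPEAT 2 [
  -- iteration 1/2 --
  FD 8.9: (0,0) -> (8.9,0) [heading=0, draw]
  FD 5.1: (8.9,0) -> (14,0) [heading=0, draw]
  PD: pen down
  FD 12.6: (14,0) -> (26.6,0) [heading=0, draw]
  -- iteration 2/2 --
  FD 8.9: (26.6,0) -> (35.5,0) [heading=0, draw]
  FD 5.1: (35.5,0) -> (40.6,0) [heading=0, draw]
  PD: pen down
  FD 12.6: (40.6,0) -> (53.2,0) [heading=0, draw]
]
Final: pos=(53.2,0), heading=0, 6 segment(s) drawn

Answer: 53.2 0 0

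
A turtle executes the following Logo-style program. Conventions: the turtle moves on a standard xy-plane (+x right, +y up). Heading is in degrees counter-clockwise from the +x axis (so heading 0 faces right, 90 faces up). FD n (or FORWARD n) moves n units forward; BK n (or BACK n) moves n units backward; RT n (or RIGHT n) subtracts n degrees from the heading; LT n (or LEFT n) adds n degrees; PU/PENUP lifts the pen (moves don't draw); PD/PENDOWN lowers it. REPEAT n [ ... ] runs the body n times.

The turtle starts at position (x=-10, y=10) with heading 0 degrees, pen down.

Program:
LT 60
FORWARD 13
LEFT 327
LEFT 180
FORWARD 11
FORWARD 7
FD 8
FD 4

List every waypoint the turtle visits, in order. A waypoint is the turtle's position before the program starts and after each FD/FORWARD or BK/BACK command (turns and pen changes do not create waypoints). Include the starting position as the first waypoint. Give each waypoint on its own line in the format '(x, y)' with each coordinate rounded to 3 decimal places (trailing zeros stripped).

Executing turtle program step by step:
Start: pos=(-10,10), heading=0, pen down
LT 60: heading 0 -> 60
FD 13: (-10,10) -> (-3.5,21.258) [heading=60, draw]
LT 327: heading 60 -> 27
LT 180: heading 27 -> 207
FD 11: (-3.5,21.258) -> (-13.301,16.264) [heading=207, draw]
FD 7: (-13.301,16.264) -> (-19.538,13.087) [heading=207, draw]
FD 8: (-19.538,13.087) -> (-26.666,9.455) [heading=207, draw]
FD 4: (-26.666,9.455) -> (-30.23,7.639) [heading=207, draw]
Final: pos=(-30.23,7.639), heading=207, 5 segment(s) drawn
Waypoints (6 total):
(-10, 10)
(-3.5, 21.258)
(-13.301, 16.264)
(-19.538, 13.087)
(-26.666, 9.455)
(-30.23, 7.639)

Answer: (-10, 10)
(-3.5, 21.258)
(-13.301, 16.264)
(-19.538, 13.087)
(-26.666, 9.455)
(-30.23, 7.639)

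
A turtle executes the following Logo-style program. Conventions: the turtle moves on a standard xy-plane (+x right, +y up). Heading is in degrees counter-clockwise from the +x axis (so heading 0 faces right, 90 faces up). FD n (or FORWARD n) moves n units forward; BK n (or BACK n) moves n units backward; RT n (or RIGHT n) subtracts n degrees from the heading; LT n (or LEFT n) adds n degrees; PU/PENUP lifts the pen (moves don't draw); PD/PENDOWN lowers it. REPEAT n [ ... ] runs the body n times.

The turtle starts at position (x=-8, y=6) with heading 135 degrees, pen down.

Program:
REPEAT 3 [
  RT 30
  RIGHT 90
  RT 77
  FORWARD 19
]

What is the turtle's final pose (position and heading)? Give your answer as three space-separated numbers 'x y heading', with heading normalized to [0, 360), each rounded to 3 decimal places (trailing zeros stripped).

Answer: -4.691 -11.021 264

Derivation:
Executing turtle program step by step:
Start: pos=(-8,6), heading=135, pen down
REPEAT 3 [
  -- iteration 1/3 --
  RT 30: heading 135 -> 105
  RT 90: heading 105 -> 15
  RT 77: heading 15 -> 298
  FD 19: (-8,6) -> (0.92,-10.776) [heading=298, draw]
  -- iteration 2/3 --
  RT 30: heading 298 -> 268
  RT 90: heading 268 -> 178
  RT 77: heading 178 -> 101
  FD 19: (0.92,-10.776) -> (-2.705,7.875) [heading=101, draw]
  -- iteration 3/3 --
  RT 30: heading 101 -> 71
  RT 90: heading 71 -> 341
  RT 77: heading 341 -> 264
  FD 19: (-2.705,7.875) -> (-4.691,-11.021) [heading=264, draw]
]
Final: pos=(-4.691,-11.021), heading=264, 3 segment(s) drawn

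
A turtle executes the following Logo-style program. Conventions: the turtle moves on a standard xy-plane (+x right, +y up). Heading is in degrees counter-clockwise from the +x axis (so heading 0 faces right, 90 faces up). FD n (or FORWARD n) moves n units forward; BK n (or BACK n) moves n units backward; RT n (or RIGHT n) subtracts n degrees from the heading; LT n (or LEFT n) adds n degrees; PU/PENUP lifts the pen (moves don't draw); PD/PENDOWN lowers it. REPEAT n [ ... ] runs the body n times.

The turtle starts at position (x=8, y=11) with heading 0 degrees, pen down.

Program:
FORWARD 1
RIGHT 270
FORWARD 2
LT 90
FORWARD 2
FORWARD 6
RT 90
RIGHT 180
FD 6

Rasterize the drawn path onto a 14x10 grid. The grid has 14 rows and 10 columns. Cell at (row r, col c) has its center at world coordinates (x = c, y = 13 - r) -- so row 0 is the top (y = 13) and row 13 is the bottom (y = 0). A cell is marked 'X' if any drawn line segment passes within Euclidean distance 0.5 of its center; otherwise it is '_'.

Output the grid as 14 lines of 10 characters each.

Answer: _XXXXXXXXX
_X_______X
_X______XX
_X________
_X________
_X________
_X________
__________
__________
__________
__________
__________
__________
__________

Derivation:
Segment 0: (8,11) -> (9,11)
Segment 1: (9,11) -> (9,13)
Segment 2: (9,13) -> (7,13)
Segment 3: (7,13) -> (1,13)
Segment 4: (1,13) -> (1,7)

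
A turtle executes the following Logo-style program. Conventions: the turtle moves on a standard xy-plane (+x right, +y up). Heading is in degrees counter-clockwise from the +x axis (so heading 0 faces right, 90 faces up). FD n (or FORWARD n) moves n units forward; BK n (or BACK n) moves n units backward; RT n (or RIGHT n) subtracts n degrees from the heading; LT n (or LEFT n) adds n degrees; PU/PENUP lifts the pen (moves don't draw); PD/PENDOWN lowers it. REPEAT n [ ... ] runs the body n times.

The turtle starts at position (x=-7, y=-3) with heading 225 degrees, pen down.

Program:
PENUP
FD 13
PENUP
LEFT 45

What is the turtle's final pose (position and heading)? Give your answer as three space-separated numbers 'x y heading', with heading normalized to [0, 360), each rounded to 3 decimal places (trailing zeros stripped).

Answer: -16.192 -12.192 270

Derivation:
Executing turtle program step by step:
Start: pos=(-7,-3), heading=225, pen down
PU: pen up
FD 13: (-7,-3) -> (-16.192,-12.192) [heading=225, move]
PU: pen up
LT 45: heading 225 -> 270
Final: pos=(-16.192,-12.192), heading=270, 0 segment(s) drawn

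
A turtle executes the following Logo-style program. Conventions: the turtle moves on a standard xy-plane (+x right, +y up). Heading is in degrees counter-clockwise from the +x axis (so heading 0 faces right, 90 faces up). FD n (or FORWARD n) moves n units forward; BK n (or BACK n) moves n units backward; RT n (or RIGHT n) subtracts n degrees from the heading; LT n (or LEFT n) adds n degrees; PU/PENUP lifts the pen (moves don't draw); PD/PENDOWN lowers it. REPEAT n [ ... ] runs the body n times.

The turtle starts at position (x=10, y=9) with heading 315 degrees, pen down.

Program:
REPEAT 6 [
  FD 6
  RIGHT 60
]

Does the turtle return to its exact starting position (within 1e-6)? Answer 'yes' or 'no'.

Answer: yes

Derivation:
Executing turtle program step by step:
Start: pos=(10,9), heading=315, pen down
REPEAT 6 [
  -- iteration 1/6 --
  FD 6: (10,9) -> (14.243,4.757) [heading=315, draw]
  RT 60: heading 315 -> 255
  -- iteration 2/6 --
  FD 6: (14.243,4.757) -> (12.69,-1.038) [heading=255, draw]
  RT 60: heading 255 -> 195
  -- iteration 3/6 --
  FD 6: (12.69,-1.038) -> (6.894,-2.591) [heading=195, draw]
  RT 60: heading 195 -> 135
  -- iteration 4/6 --
  FD 6: (6.894,-2.591) -> (2.652,1.652) [heading=135, draw]
  RT 60: heading 135 -> 75
  -- iteration 5/6 --
  FD 6: (2.652,1.652) -> (4.204,7.447) [heading=75, draw]
  RT 60: heading 75 -> 15
  -- iteration 6/6 --
  FD 6: (4.204,7.447) -> (10,9) [heading=15, draw]
  RT 60: heading 15 -> 315
]
Final: pos=(10,9), heading=315, 6 segment(s) drawn

Start position: (10, 9)
Final position: (10, 9)
Distance = 0; < 1e-6 -> CLOSED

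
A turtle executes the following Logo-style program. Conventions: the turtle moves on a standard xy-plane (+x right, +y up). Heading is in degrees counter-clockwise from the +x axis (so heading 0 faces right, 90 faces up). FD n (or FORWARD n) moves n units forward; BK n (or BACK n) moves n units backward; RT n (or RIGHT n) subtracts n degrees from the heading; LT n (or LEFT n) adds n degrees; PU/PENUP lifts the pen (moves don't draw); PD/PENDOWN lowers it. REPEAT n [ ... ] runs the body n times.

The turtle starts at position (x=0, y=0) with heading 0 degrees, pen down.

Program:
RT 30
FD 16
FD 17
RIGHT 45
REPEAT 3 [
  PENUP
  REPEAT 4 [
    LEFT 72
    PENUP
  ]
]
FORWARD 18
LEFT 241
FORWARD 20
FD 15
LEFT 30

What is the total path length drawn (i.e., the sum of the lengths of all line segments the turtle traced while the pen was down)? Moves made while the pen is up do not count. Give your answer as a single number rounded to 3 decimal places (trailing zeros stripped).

Executing turtle program step by step:
Start: pos=(0,0), heading=0, pen down
RT 30: heading 0 -> 330
FD 16: (0,0) -> (13.856,-8) [heading=330, draw]
FD 17: (13.856,-8) -> (28.579,-16.5) [heading=330, draw]
RT 45: heading 330 -> 285
REPEAT 3 [
  -- iteration 1/3 --
  PU: pen up
  REPEAT 4 [
    -- iteration 1/4 --
    LT 72: heading 285 -> 357
    PU: pen up
    -- iteration 2/4 --
    LT 72: heading 357 -> 69
    PU: pen up
    -- iteration 3/4 --
    LT 72: heading 69 -> 141
    PU: pen up
    -- iteration 4/4 --
    LT 72: heading 141 -> 213
    PU: pen up
  ]
  -- iteration 2/3 --
  PU: pen up
  REPEAT 4 [
    -- iteration 1/4 --
    LT 72: heading 213 -> 285
    PU: pen up
    -- iteration 2/4 --
    LT 72: heading 285 -> 357
    PU: pen up
    -- iteration 3/4 --
    LT 72: heading 357 -> 69
    PU: pen up
    -- iteration 4/4 --
    LT 72: heading 69 -> 141
    PU: pen up
  ]
  -- iteration 3/3 --
  PU: pen up
  REPEAT 4 [
    -- iteration 1/4 --
    LT 72: heading 141 -> 213
    PU: pen up
    -- iteration 2/4 --
    LT 72: heading 213 -> 285
    PU: pen up
    -- iteration 3/4 --
    LT 72: heading 285 -> 357
    PU: pen up
    -- iteration 4/4 --
    LT 72: heading 357 -> 69
    PU: pen up
  ]
]
FD 18: (28.579,-16.5) -> (35.029,0.304) [heading=69, move]
LT 241: heading 69 -> 310
FD 20: (35.029,0.304) -> (47.885,-15.016) [heading=310, move]
FD 15: (47.885,-15.016) -> (57.527,-26.507) [heading=310, move]
LT 30: heading 310 -> 340
Final: pos=(57.527,-26.507), heading=340, 2 segment(s) drawn

Segment lengths:
  seg 1: (0,0) -> (13.856,-8), length = 16
  seg 2: (13.856,-8) -> (28.579,-16.5), length = 17
Total = 33

Answer: 33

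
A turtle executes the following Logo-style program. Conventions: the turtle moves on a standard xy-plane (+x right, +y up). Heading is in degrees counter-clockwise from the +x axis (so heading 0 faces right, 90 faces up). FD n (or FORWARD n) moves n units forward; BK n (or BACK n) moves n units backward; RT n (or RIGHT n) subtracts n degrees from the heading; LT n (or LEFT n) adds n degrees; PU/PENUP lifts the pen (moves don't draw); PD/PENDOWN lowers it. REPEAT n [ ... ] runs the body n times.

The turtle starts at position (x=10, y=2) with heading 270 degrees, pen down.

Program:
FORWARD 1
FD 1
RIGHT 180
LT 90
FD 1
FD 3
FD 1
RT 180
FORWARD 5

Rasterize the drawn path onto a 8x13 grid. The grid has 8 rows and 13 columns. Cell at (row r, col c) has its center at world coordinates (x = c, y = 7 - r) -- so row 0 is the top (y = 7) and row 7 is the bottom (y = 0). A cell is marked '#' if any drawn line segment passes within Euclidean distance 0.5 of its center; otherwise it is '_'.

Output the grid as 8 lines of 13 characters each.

Segment 0: (10,2) -> (10,1)
Segment 1: (10,1) -> (10,0)
Segment 2: (10,0) -> (9,0)
Segment 3: (9,0) -> (6,0)
Segment 4: (6,0) -> (5,0)
Segment 5: (5,0) -> (10,0)

Answer: _____________
_____________
_____________
_____________
_____________
__________#__
__________#__
_____######__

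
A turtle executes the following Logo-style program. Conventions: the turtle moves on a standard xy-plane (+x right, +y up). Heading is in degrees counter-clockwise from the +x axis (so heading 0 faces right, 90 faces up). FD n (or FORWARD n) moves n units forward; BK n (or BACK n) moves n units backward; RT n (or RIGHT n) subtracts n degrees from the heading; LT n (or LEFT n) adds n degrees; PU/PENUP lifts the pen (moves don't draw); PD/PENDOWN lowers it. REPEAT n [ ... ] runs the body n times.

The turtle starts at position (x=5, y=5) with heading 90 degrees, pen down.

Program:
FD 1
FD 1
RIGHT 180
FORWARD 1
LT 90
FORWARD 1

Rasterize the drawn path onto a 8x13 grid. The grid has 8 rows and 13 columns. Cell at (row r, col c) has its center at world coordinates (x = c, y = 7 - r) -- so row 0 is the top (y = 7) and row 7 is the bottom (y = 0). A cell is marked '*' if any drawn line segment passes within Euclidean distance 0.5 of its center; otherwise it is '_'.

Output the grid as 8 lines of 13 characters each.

Segment 0: (5,5) -> (5,6)
Segment 1: (5,6) -> (5,7)
Segment 2: (5,7) -> (5,6)
Segment 3: (5,6) -> (6,6)

Answer: _____*_______
_____**______
_____*_______
_____________
_____________
_____________
_____________
_____________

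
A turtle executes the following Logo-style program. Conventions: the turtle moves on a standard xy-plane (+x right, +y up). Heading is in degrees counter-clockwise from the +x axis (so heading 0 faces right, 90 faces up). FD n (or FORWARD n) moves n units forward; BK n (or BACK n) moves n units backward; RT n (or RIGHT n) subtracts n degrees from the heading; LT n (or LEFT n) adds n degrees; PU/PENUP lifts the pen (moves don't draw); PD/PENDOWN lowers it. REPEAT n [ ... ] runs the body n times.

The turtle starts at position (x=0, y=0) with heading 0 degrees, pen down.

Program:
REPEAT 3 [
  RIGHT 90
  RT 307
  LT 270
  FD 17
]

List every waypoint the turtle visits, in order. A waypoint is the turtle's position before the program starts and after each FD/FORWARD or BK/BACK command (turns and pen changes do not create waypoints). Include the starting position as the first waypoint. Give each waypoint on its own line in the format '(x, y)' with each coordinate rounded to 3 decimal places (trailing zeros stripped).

Executing turtle program step by step:
Start: pos=(0,0), heading=0, pen down
REPEAT 3 [
  -- iteration 1/3 --
  RT 90: heading 0 -> 270
  RT 307: heading 270 -> 323
  LT 270: heading 323 -> 233
  FD 17: (0,0) -> (-10.231,-13.577) [heading=233, draw]
  -- iteration 2/3 --
  RT 90: heading 233 -> 143
  RT 307: heading 143 -> 196
  LT 270: heading 196 -> 106
  FD 17: (-10.231,-13.577) -> (-14.917,2.765) [heading=106, draw]
  -- iteration 3/3 --
  RT 90: heading 106 -> 16
  RT 307: heading 16 -> 69
  LT 270: heading 69 -> 339
  FD 17: (-14.917,2.765) -> (0.954,-3.328) [heading=339, draw]
]
Final: pos=(0.954,-3.328), heading=339, 3 segment(s) drawn
Waypoints (4 total):
(0, 0)
(-10.231, -13.577)
(-14.917, 2.765)
(0.954, -3.328)

Answer: (0, 0)
(-10.231, -13.577)
(-14.917, 2.765)
(0.954, -3.328)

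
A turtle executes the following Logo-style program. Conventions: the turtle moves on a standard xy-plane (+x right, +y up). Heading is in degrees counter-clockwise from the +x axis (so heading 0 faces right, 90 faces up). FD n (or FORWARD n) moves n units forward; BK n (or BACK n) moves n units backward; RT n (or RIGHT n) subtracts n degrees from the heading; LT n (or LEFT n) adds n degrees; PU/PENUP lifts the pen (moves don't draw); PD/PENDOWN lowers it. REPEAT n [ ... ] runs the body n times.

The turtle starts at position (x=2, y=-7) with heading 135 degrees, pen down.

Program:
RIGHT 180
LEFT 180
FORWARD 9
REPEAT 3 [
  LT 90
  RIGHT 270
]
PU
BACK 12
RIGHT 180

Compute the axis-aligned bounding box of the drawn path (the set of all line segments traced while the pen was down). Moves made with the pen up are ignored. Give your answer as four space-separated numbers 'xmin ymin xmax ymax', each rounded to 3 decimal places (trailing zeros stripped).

Executing turtle program step by step:
Start: pos=(2,-7), heading=135, pen down
RT 180: heading 135 -> 315
LT 180: heading 315 -> 135
FD 9: (2,-7) -> (-4.364,-0.636) [heading=135, draw]
REPEAT 3 [
  -- iteration 1/3 --
  LT 90: heading 135 -> 225
  RT 270: heading 225 -> 315
  -- iteration 2/3 --
  LT 90: heading 315 -> 45
  RT 270: heading 45 -> 135
  -- iteration 3/3 --
  LT 90: heading 135 -> 225
  RT 270: heading 225 -> 315
]
PU: pen up
BK 12: (-4.364,-0.636) -> (-12.849,7.849) [heading=315, move]
RT 180: heading 315 -> 135
Final: pos=(-12.849,7.849), heading=135, 1 segment(s) drawn

Segment endpoints: x in {-4.364, 2}, y in {-7, -0.636}
xmin=-4.364, ymin=-7, xmax=2, ymax=-0.636

Answer: -4.364 -7 2 -0.636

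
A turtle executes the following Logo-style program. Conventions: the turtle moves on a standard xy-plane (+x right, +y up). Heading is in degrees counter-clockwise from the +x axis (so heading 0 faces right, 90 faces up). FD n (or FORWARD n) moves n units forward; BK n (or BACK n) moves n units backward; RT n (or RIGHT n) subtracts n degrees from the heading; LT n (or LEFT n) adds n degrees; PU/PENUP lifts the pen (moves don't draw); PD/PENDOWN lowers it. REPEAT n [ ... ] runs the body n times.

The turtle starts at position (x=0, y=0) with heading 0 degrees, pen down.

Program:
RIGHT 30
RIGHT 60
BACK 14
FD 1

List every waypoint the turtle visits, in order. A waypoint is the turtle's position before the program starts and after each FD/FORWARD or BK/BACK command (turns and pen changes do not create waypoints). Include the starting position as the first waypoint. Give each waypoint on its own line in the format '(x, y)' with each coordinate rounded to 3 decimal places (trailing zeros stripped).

Executing turtle program step by step:
Start: pos=(0,0), heading=0, pen down
RT 30: heading 0 -> 330
RT 60: heading 330 -> 270
BK 14: (0,0) -> (0,14) [heading=270, draw]
FD 1: (0,14) -> (0,13) [heading=270, draw]
Final: pos=(0,13), heading=270, 2 segment(s) drawn
Waypoints (3 total):
(0, 0)
(0, 14)
(0, 13)

Answer: (0, 0)
(0, 14)
(0, 13)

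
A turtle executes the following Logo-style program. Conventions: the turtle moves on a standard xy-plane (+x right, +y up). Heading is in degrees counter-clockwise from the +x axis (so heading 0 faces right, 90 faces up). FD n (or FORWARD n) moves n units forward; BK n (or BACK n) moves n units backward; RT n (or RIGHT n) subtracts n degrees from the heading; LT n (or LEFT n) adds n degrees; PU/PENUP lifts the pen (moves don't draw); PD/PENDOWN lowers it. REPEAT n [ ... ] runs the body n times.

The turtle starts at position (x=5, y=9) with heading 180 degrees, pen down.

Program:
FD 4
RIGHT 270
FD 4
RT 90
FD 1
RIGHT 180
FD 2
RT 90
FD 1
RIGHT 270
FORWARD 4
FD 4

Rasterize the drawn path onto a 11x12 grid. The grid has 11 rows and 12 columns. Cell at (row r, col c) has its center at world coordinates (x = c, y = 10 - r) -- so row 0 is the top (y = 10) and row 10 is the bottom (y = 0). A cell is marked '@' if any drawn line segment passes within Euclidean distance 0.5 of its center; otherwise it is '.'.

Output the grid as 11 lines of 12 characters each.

Answer: ............
.@@@@@......
.@..........
.@..........
.@..........
@@@.........
..@@@@@@@@@.
............
............
............
............

Derivation:
Segment 0: (5,9) -> (1,9)
Segment 1: (1,9) -> (1,5)
Segment 2: (1,5) -> (0,5)
Segment 3: (0,5) -> (2,5)
Segment 4: (2,5) -> (2,4)
Segment 5: (2,4) -> (6,4)
Segment 6: (6,4) -> (10,4)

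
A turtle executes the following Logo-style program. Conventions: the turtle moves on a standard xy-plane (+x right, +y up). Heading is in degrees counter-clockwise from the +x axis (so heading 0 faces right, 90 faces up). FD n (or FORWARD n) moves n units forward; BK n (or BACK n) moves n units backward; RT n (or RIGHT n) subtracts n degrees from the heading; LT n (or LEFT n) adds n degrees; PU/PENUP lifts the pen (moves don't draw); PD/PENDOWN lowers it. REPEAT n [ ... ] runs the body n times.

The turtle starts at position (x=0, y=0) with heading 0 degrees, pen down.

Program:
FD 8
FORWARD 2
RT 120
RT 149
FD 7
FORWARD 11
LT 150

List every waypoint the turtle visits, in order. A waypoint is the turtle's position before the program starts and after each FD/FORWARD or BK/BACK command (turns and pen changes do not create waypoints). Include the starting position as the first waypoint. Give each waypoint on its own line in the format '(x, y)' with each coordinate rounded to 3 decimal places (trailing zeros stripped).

Answer: (0, 0)
(8, 0)
(10, 0)
(9.878, 6.999)
(9.686, 17.997)

Derivation:
Executing turtle program step by step:
Start: pos=(0,0), heading=0, pen down
FD 8: (0,0) -> (8,0) [heading=0, draw]
FD 2: (8,0) -> (10,0) [heading=0, draw]
RT 120: heading 0 -> 240
RT 149: heading 240 -> 91
FD 7: (10,0) -> (9.878,6.999) [heading=91, draw]
FD 11: (9.878,6.999) -> (9.686,17.997) [heading=91, draw]
LT 150: heading 91 -> 241
Final: pos=(9.686,17.997), heading=241, 4 segment(s) drawn
Waypoints (5 total):
(0, 0)
(8, 0)
(10, 0)
(9.878, 6.999)
(9.686, 17.997)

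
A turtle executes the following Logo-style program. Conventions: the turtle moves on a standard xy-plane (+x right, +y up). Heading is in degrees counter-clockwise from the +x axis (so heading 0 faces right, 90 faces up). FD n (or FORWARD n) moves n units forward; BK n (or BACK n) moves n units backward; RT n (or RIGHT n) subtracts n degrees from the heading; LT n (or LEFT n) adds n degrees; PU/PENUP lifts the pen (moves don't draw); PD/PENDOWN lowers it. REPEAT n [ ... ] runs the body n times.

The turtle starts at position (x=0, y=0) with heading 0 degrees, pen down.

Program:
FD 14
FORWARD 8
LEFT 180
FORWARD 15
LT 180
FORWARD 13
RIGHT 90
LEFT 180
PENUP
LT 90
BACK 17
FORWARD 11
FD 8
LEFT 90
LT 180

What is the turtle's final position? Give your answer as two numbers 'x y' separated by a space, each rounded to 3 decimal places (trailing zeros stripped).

Answer: 18 0

Derivation:
Executing turtle program step by step:
Start: pos=(0,0), heading=0, pen down
FD 14: (0,0) -> (14,0) [heading=0, draw]
FD 8: (14,0) -> (22,0) [heading=0, draw]
LT 180: heading 0 -> 180
FD 15: (22,0) -> (7,0) [heading=180, draw]
LT 180: heading 180 -> 0
FD 13: (7,0) -> (20,0) [heading=0, draw]
RT 90: heading 0 -> 270
LT 180: heading 270 -> 90
PU: pen up
LT 90: heading 90 -> 180
BK 17: (20,0) -> (37,0) [heading=180, move]
FD 11: (37,0) -> (26,0) [heading=180, move]
FD 8: (26,0) -> (18,0) [heading=180, move]
LT 90: heading 180 -> 270
LT 180: heading 270 -> 90
Final: pos=(18,0), heading=90, 4 segment(s) drawn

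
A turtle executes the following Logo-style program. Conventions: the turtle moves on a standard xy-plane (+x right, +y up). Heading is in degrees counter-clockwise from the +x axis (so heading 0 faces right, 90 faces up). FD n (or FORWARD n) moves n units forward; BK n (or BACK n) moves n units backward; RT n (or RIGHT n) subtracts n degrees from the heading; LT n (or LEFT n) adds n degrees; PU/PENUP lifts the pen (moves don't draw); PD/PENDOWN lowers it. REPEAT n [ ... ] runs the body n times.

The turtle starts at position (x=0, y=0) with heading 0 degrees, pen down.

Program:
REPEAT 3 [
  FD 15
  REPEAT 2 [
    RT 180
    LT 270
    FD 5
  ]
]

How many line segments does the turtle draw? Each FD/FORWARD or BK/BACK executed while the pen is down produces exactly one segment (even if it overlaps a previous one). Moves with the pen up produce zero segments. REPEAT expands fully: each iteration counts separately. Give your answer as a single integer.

Executing turtle program step by step:
Start: pos=(0,0), heading=0, pen down
REPEAT 3 [
  -- iteration 1/3 --
  FD 15: (0,0) -> (15,0) [heading=0, draw]
  REPEAT 2 [
    -- iteration 1/2 --
    RT 180: heading 0 -> 180
    LT 270: heading 180 -> 90
    FD 5: (15,0) -> (15,5) [heading=90, draw]
    -- iteration 2/2 --
    RT 180: heading 90 -> 270
    LT 270: heading 270 -> 180
    FD 5: (15,5) -> (10,5) [heading=180, draw]
  ]
  -- iteration 2/3 --
  FD 15: (10,5) -> (-5,5) [heading=180, draw]
  REPEAT 2 [
    -- iteration 1/2 --
    RT 180: heading 180 -> 0
    LT 270: heading 0 -> 270
    FD 5: (-5,5) -> (-5,0) [heading=270, draw]
    -- iteration 2/2 --
    RT 180: heading 270 -> 90
    LT 270: heading 90 -> 0
    FD 5: (-5,0) -> (0,0) [heading=0, draw]
  ]
  -- iteration 3/3 --
  FD 15: (0,0) -> (15,0) [heading=0, draw]
  REPEAT 2 [
    -- iteration 1/2 --
    RT 180: heading 0 -> 180
    LT 270: heading 180 -> 90
    FD 5: (15,0) -> (15,5) [heading=90, draw]
    -- iteration 2/2 --
    RT 180: heading 90 -> 270
    LT 270: heading 270 -> 180
    FD 5: (15,5) -> (10,5) [heading=180, draw]
  ]
]
Final: pos=(10,5), heading=180, 9 segment(s) drawn
Segments drawn: 9

Answer: 9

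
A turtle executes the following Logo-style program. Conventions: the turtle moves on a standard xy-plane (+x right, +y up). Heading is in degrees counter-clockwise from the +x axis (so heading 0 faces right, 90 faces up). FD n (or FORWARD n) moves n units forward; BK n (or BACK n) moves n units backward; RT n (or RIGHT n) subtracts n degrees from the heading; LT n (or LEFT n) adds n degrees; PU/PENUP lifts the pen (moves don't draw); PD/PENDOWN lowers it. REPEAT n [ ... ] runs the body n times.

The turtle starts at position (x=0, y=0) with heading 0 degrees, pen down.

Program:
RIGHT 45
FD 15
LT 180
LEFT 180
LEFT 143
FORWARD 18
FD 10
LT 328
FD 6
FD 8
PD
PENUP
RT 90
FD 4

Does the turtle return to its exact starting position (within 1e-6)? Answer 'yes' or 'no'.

Answer: no

Derivation:
Executing turtle program step by step:
Start: pos=(0,0), heading=0, pen down
RT 45: heading 0 -> 315
FD 15: (0,0) -> (10.607,-10.607) [heading=315, draw]
LT 180: heading 315 -> 135
LT 180: heading 135 -> 315
LT 143: heading 315 -> 98
FD 18: (10.607,-10.607) -> (8.101,7.218) [heading=98, draw]
FD 10: (8.101,7.218) -> (6.71,17.121) [heading=98, draw]
LT 328: heading 98 -> 66
FD 6: (6.71,17.121) -> (9.15,22.602) [heading=66, draw]
FD 8: (9.15,22.602) -> (12.404,29.911) [heading=66, draw]
PD: pen down
PU: pen up
RT 90: heading 66 -> 336
FD 4: (12.404,29.911) -> (16.058,28.284) [heading=336, move]
Final: pos=(16.058,28.284), heading=336, 5 segment(s) drawn

Start position: (0, 0)
Final position: (16.058, 28.284)
Distance = 32.524; >= 1e-6 -> NOT closed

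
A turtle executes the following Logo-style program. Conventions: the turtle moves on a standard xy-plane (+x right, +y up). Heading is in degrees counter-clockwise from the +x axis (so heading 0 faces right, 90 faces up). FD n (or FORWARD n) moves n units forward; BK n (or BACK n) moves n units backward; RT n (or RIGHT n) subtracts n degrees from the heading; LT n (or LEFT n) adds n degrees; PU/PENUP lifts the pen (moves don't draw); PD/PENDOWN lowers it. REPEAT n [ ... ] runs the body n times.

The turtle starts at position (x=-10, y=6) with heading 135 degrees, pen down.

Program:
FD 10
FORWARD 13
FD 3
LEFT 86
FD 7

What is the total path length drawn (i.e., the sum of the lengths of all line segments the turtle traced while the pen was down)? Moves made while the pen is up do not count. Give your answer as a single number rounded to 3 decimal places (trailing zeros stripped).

Answer: 33

Derivation:
Executing turtle program step by step:
Start: pos=(-10,6), heading=135, pen down
FD 10: (-10,6) -> (-17.071,13.071) [heading=135, draw]
FD 13: (-17.071,13.071) -> (-26.263,22.263) [heading=135, draw]
FD 3: (-26.263,22.263) -> (-28.385,24.385) [heading=135, draw]
LT 86: heading 135 -> 221
FD 7: (-28.385,24.385) -> (-33.668,19.792) [heading=221, draw]
Final: pos=(-33.668,19.792), heading=221, 4 segment(s) drawn

Segment lengths:
  seg 1: (-10,6) -> (-17.071,13.071), length = 10
  seg 2: (-17.071,13.071) -> (-26.263,22.263), length = 13
  seg 3: (-26.263,22.263) -> (-28.385,24.385), length = 3
  seg 4: (-28.385,24.385) -> (-33.668,19.792), length = 7
Total = 33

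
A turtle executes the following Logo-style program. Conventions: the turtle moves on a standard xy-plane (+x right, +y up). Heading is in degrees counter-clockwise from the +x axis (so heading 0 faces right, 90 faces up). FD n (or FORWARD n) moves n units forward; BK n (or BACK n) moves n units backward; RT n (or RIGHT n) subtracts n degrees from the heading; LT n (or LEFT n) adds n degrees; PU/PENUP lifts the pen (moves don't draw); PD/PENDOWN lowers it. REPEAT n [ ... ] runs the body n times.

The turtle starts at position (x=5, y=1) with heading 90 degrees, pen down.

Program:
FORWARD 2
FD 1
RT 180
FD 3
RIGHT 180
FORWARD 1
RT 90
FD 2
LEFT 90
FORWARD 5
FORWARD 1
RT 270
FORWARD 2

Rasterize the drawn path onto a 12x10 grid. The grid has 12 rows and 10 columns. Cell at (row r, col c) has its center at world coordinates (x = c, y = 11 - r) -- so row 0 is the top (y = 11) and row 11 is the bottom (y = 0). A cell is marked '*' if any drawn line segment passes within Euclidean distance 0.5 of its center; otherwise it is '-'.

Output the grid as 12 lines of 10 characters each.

Answer: ----------
----------
----------
-----***--
-------*--
-------*--
-------*--
-----*-*--
-----*-*--
-----***--
-----*----
----------

Derivation:
Segment 0: (5,1) -> (5,3)
Segment 1: (5,3) -> (5,4)
Segment 2: (5,4) -> (5,1)
Segment 3: (5,1) -> (5,2)
Segment 4: (5,2) -> (7,2)
Segment 5: (7,2) -> (7,7)
Segment 6: (7,7) -> (7,8)
Segment 7: (7,8) -> (5,8)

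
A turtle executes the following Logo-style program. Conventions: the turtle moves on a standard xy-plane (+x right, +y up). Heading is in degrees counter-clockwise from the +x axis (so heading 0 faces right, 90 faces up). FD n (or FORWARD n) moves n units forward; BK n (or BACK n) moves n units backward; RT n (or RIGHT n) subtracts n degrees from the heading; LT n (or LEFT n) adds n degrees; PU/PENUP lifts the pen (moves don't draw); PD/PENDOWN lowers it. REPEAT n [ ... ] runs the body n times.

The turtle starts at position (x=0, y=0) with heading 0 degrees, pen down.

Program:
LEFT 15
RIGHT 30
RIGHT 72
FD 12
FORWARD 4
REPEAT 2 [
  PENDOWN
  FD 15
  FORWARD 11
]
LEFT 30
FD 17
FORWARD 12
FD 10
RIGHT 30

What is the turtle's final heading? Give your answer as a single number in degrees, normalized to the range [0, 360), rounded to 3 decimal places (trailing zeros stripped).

Executing turtle program step by step:
Start: pos=(0,0), heading=0, pen down
LT 15: heading 0 -> 15
RT 30: heading 15 -> 345
RT 72: heading 345 -> 273
FD 12: (0,0) -> (0.628,-11.984) [heading=273, draw]
FD 4: (0.628,-11.984) -> (0.837,-15.978) [heading=273, draw]
REPEAT 2 [
  -- iteration 1/2 --
  PD: pen down
  FD 15: (0.837,-15.978) -> (1.622,-30.958) [heading=273, draw]
  FD 11: (1.622,-30.958) -> (2.198,-41.942) [heading=273, draw]
  -- iteration 2/2 --
  PD: pen down
  FD 15: (2.198,-41.942) -> (2.983,-56.922) [heading=273, draw]
  FD 11: (2.983,-56.922) -> (3.559,-67.907) [heading=273, draw]
]
LT 30: heading 273 -> 303
FD 17: (3.559,-67.907) -> (12.818,-82.164) [heading=303, draw]
FD 12: (12.818,-82.164) -> (19.353,-92.228) [heading=303, draw]
FD 10: (19.353,-92.228) -> (24.8,-100.615) [heading=303, draw]
RT 30: heading 303 -> 273
Final: pos=(24.8,-100.615), heading=273, 9 segment(s) drawn

Answer: 273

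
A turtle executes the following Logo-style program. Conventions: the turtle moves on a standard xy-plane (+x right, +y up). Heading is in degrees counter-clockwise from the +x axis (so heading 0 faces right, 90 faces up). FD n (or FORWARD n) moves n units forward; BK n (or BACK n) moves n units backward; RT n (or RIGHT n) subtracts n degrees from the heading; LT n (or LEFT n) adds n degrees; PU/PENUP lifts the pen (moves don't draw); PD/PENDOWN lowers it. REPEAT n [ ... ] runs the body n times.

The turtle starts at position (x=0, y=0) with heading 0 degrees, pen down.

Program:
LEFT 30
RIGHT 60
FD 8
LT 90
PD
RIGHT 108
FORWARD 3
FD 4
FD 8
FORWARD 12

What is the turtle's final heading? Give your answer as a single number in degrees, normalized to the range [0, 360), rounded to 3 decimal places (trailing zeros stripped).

Answer: 312

Derivation:
Executing turtle program step by step:
Start: pos=(0,0), heading=0, pen down
LT 30: heading 0 -> 30
RT 60: heading 30 -> 330
FD 8: (0,0) -> (6.928,-4) [heading=330, draw]
LT 90: heading 330 -> 60
PD: pen down
RT 108: heading 60 -> 312
FD 3: (6.928,-4) -> (8.936,-6.229) [heading=312, draw]
FD 4: (8.936,-6.229) -> (11.612,-9.202) [heading=312, draw]
FD 8: (11.612,-9.202) -> (16.965,-15.147) [heading=312, draw]
FD 12: (16.965,-15.147) -> (24.995,-24.065) [heading=312, draw]
Final: pos=(24.995,-24.065), heading=312, 5 segment(s) drawn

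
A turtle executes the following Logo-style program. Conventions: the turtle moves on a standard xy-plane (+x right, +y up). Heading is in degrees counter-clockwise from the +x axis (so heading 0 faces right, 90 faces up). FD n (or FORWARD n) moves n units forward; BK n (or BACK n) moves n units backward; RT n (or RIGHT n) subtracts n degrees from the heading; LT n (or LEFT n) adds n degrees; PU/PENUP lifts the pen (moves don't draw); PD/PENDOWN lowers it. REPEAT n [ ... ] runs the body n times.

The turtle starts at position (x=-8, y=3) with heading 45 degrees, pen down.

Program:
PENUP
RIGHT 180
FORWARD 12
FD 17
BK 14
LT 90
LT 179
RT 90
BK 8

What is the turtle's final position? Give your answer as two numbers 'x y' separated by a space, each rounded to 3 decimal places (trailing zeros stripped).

Answer: -24.361 -13.164

Derivation:
Executing turtle program step by step:
Start: pos=(-8,3), heading=45, pen down
PU: pen up
RT 180: heading 45 -> 225
FD 12: (-8,3) -> (-16.485,-5.485) [heading=225, move]
FD 17: (-16.485,-5.485) -> (-28.506,-17.506) [heading=225, move]
BK 14: (-28.506,-17.506) -> (-18.607,-7.607) [heading=225, move]
LT 90: heading 225 -> 315
LT 179: heading 315 -> 134
RT 90: heading 134 -> 44
BK 8: (-18.607,-7.607) -> (-24.361,-13.164) [heading=44, move]
Final: pos=(-24.361,-13.164), heading=44, 0 segment(s) drawn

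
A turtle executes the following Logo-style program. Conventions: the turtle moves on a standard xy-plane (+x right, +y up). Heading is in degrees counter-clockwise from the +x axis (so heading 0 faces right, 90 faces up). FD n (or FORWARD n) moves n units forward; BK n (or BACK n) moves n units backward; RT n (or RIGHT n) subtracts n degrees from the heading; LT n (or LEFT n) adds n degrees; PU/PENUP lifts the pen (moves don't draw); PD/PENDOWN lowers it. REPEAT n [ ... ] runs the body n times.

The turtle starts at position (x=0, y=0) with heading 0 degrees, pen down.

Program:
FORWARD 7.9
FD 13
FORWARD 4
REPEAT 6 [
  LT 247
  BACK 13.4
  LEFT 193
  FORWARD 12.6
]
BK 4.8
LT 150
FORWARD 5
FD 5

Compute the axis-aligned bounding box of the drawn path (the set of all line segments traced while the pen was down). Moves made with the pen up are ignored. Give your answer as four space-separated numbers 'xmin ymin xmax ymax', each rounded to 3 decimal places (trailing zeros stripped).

Executing turtle program step by step:
Start: pos=(0,0), heading=0, pen down
FD 7.9: (0,0) -> (7.9,0) [heading=0, draw]
FD 13: (7.9,0) -> (20.9,0) [heading=0, draw]
FD 4: (20.9,0) -> (24.9,0) [heading=0, draw]
REPEAT 6 [
  -- iteration 1/6 --
  LT 247: heading 0 -> 247
  BK 13.4: (24.9,0) -> (30.136,12.335) [heading=247, draw]
  LT 193: heading 247 -> 80
  FD 12.6: (30.136,12.335) -> (32.324,24.743) [heading=80, draw]
  -- iteration 2/6 --
  LT 247: heading 80 -> 327
  BK 13.4: (32.324,24.743) -> (21.086,32.042) [heading=327, draw]
  LT 193: heading 327 -> 160
  FD 12.6: (21.086,32.042) -> (9.245,36.351) [heading=160, draw]
  -- iteration 3/6 --
  LT 247: heading 160 -> 47
  BK 13.4: (9.245,36.351) -> (0.107,26.551) [heading=47, draw]
  LT 193: heading 47 -> 240
  FD 12.6: (0.107,26.551) -> (-6.193,15.639) [heading=240, draw]
  -- iteration 4/6 --
  LT 247: heading 240 -> 127
  BK 13.4: (-6.193,15.639) -> (1.871,4.937) [heading=127, draw]
  LT 193: heading 127 -> 320
  FD 12.6: (1.871,4.937) -> (11.523,-3.162) [heading=320, draw]
  -- iteration 5/6 --
  LT 247: heading 320 -> 207
  BK 13.4: (11.523,-3.162) -> (23.463,2.922) [heading=207, draw]
  LT 193: heading 207 -> 40
  FD 12.6: (23.463,2.922) -> (33.115,11.021) [heading=40, draw]
  -- iteration 6/6 --
  LT 247: heading 40 -> 287
  BK 13.4: (33.115,11.021) -> (29.197,23.835) [heading=287, draw]
  LT 193: heading 287 -> 120
  FD 12.6: (29.197,23.835) -> (22.897,34.747) [heading=120, draw]
]
BK 4.8: (22.897,34.747) -> (25.297,30.59) [heading=120, draw]
LT 150: heading 120 -> 270
FD 5: (25.297,30.59) -> (25.297,25.59) [heading=270, draw]
FD 5: (25.297,25.59) -> (25.297,20.59) [heading=270, draw]
Final: pos=(25.297,20.59), heading=270, 18 segment(s) drawn

Segment endpoints: x in {-6.193, 0, 0.107, 1.871, 7.9, 9.245, 11.523, 20.9, 21.086, 22.897, 23.463, 24.9, 25.297, 25.297, 25.297, 29.197, 30.136, 32.324, 33.115}, y in {-3.162, 0, 2.922, 4.937, 11.021, 12.335, 15.639, 20.59, 23.835, 24.743, 25.59, 26.551, 30.59, 32.042, 34.747, 36.351}
xmin=-6.193, ymin=-3.162, xmax=33.115, ymax=36.351

Answer: -6.193 -3.162 33.115 36.351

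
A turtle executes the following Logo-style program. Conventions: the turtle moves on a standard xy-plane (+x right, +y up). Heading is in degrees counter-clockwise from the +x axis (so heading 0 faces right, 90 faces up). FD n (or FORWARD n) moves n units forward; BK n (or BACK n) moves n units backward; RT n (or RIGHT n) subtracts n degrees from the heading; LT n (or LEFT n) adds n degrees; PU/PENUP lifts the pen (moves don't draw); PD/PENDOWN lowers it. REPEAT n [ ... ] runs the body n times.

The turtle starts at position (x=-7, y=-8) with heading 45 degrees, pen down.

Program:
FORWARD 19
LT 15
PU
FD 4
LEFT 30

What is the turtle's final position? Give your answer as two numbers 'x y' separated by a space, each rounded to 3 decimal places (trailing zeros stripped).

Answer: 8.435 8.899

Derivation:
Executing turtle program step by step:
Start: pos=(-7,-8), heading=45, pen down
FD 19: (-7,-8) -> (6.435,5.435) [heading=45, draw]
LT 15: heading 45 -> 60
PU: pen up
FD 4: (6.435,5.435) -> (8.435,8.899) [heading=60, move]
LT 30: heading 60 -> 90
Final: pos=(8.435,8.899), heading=90, 1 segment(s) drawn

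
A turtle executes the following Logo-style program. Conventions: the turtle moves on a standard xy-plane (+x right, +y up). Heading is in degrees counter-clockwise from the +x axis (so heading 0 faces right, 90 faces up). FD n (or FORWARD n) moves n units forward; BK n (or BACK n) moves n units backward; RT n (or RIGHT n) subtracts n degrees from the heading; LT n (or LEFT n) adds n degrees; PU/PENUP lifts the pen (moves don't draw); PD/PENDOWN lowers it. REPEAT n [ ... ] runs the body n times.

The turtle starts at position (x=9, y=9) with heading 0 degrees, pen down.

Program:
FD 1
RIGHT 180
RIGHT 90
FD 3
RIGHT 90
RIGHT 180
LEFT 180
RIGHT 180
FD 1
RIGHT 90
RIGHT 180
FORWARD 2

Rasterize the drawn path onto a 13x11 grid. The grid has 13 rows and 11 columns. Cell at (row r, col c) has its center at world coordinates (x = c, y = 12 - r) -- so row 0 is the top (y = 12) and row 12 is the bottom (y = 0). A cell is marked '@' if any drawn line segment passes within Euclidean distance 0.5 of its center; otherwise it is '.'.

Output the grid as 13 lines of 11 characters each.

Answer: .........@@
.........@@
.........@@
.........@@
...........
...........
...........
...........
...........
...........
...........
...........
...........

Derivation:
Segment 0: (9,9) -> (10,9)
Segment 1: (10,9) -> (10,12)
Segment 2: (10,12) -> (9,12)
Segment 3: (9,12) -> (9,10)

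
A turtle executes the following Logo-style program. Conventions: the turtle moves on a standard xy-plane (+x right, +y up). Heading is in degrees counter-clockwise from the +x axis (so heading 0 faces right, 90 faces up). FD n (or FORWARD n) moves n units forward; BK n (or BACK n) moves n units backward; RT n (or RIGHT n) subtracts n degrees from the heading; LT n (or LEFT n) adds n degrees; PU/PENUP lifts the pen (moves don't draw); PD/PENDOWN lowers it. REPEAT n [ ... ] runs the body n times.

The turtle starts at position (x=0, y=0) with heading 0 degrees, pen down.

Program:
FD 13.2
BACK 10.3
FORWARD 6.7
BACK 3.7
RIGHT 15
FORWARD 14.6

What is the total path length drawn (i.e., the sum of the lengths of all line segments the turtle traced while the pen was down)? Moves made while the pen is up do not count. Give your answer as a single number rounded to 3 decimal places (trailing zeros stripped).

Answer: 48.5

Derivation:
Executing turtle program step by step:
Start: pos=(0,0), heading=0, pen down
FD 13.2: (0,0) -> (13.2,0) [heading=0, draw]
BK 10.3: (13.2,0) -> (2.9,0) [heading=0, draw]
FD 6.7: (2.9,0) -> (9.6,0) [heading=0, draw]
BK 3.7: (9.6,0) -> (5.9,0) [heading=0, draw]
RT 15: heading 0 -> 345
FD 14.6: (5.9,0) -> (20.003,-3.779) [heading=345, draw]
Final: pos=(20.003,-3.779), heading=345, 5 segment(s) drawn

Segment lengths:
  seg 1: (0,0) -> (13.2,0), length = 13.2
  seg 2: (13.2,0) -> (2.9,0), length = 10.3
  seg 3: (2.9,0) -> (9.6,0), length = 6.7
  seg 4: (9.6,0) -> (5.9,0), length = 3.7
  seg 5: (5.9,0) -> (20.003,-3.779), length = 14.6
Total = 48.5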